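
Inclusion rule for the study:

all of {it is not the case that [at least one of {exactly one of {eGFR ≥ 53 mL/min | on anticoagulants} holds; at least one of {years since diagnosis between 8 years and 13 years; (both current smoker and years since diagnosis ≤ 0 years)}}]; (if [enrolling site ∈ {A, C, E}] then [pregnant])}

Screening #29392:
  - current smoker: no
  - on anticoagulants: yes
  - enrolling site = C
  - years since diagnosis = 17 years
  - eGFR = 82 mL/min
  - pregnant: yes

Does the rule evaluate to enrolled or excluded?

Enrolled

Atomic conditions:
  eGFR ≥ 53 mL/min: 82 ≥ 53 is true
  on anticoagulants: yes → true
  years since diagnosis between 8 years and 13 years: 17 in [8, 13] is false
  current smoker: no → false
  years since diagnosis ≤ 0 years: 17 ≤ 0 is false
  enrolling site ∈ {A, C, E}: C is in the set → true
  pregnant: yes → true
Combine:
[1.1.1] exactly-one(true, true) = false
[1.1.2.2] false AND false = false
[1.1.2] false OR false = false
[1.1] false OR false = false
[1] NOT false = true
[2] true → true = true
[root] true AND true = true
Overall: true → enrolled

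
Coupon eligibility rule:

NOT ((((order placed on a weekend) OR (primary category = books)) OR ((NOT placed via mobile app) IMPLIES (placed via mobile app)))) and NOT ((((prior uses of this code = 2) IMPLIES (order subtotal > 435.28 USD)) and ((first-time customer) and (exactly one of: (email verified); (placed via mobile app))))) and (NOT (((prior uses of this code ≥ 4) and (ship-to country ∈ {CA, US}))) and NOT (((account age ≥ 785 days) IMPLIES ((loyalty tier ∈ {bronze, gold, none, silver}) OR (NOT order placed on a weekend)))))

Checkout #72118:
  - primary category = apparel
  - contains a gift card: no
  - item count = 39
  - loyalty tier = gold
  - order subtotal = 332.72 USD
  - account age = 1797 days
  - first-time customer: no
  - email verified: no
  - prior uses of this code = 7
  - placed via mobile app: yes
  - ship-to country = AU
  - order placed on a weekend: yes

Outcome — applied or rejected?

Atomic conditions:
  order placed on a weekend: yes → true
  primary category = books: apparel == books is false
  NOT placed via mobile app: yes → false
  placed via mobile app: yes → true
  prior uses of this code = 2: 7 == 2 is false
  order subtotal > 435.28 USD: 332.72 > 435.28 is false
  first-time customer: no → false
  email verified: no → false
  prior uses of this code ≥ 4: 7 ≥ 4 is true
  ship-to country ∈ {CA, US}: AU is not in the set → false
  account age ≥ 785 days: 1797 ≥ 785 is true
  loyalty tier ∈ {bronze, gold, none, silver}: gold is in the set → true
  NOT order placed on a weekend: yes → false
Combine:
[1.1.1] true OR false = true
[1.1.2] false → true (antecedent false ⇒ implication holds) = true
[1.1] true OR true = true
[1] NOT true = false
[2.1.1] false → false (antecedent false ⇒ implication holds) = true
[2.1.2.2] exactly-one(false, true) = true
[2.1.2] false AND true = false
[2.1] true AND false = false
[2] NOT false = true
[3.1.1] true AND false = false
[3.1] NOT false = true
[3.2.1.2] true OR false = true
[3.2.1] true → true = true
[3.2] NOT true = false
[3] true AND false = false
[root] false AND true AND false = false
Overall: false → rejected

Rejected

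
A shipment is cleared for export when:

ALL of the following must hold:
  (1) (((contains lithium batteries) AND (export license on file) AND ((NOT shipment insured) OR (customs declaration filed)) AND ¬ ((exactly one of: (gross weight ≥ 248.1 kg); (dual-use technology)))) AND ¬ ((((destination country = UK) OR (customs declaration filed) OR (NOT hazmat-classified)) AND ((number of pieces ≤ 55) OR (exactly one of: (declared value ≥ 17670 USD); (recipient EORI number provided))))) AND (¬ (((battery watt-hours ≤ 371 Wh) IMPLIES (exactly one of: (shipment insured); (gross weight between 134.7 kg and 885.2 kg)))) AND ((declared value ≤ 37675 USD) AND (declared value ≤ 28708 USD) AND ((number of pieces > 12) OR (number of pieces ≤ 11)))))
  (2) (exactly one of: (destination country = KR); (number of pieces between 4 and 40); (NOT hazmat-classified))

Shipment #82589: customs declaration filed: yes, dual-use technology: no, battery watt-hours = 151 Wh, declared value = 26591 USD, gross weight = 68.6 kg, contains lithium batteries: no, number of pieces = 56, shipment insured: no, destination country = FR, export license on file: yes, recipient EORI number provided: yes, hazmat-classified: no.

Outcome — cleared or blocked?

Atomic conditions:
  contains lithium batteries: no → false
  export license on file: yes → true
  NOT shipment insured: no → true
  customs declaration filed: yes → true
  gross weight ≥ 248.1 kg: 68.6 ≥ 248.1 is false
  dual-use technology: no → false
  destination country = UK: FR == UK is false
  NOT hazmat-classified: no → true
  number of pieces ≤ 55: 56 ≤ 55 is false
  declared value ≥ 17670 USD: 26591 ≥ 17670 is true
  recipient EORI number provided: yes → true
  battery watt-hours ≤ 371 Wh: 151 ≤ 371 is true
  shipment insured: no → false
  gross weight between 134.7 kg and 885.2 kg: 68.6 in [134.7, 885.2] is false
  declared value ≤ 37675 USD: 26591 ≤ 37675 is true
  declared value ≤ 28708 USD: 26591 ≤ 28708 is true
  number of pieces > 12: 56 > 12 is true
  number of pieces ≤ 11: 56 ≤ 11 is false
  destination country = KR: FR == KR is false
  number of pieces between 4 and 40: 56 in [4, 40] is false
Combine:
[1.1.3] true OR true = true
[1.1.4.1] exactly-one(false, false) = false
[1.1.4] NOT false = true
[1.1] false AND true AND true AND true = false
[1.2.1.1] false OR true OR true = true
[1.2.1.2.2] exactly-one(true, true) = false
[1.2.1.2] false OR false = false
[1.2.1] true AND false = false
[1.2] NOT false = true
[1.3.1.1.2] exactly-one(false, false) = false
[1.3.1.1] true → false = false
[1.3.1] NOT false = true
[1.3.2.3] true OR false = true
[1.3.2] true AND true AND true = true
[1.3] true AND true = true
[1] false AND true AND true = false
[2] exactly-one(false, false, true) = true
[root] false AND true = false
Overall: false → blocked

Blocked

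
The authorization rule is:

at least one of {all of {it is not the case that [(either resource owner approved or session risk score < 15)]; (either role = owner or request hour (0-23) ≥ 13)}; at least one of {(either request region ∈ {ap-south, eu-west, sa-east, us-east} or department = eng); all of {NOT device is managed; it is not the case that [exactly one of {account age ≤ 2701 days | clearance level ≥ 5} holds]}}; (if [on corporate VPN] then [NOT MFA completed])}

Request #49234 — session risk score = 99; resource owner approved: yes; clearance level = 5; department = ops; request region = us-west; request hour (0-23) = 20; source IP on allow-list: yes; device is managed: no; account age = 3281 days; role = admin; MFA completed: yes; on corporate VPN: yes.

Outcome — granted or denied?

Denied

Atomic conditions:
  resource owner approved: yes → true
  session risk score < 15: 99 < 15 is false
  role = owner: admin == owner is false
  request hour (0-23) ≥ 13: 20 ≥ 13 is true
  request region ∈ {ap-south, eu-west, sa-east, us-east}: us-west is not in the set → false
  department = eng: ops == eng is false
  NOT device is managed: no → true
  account age ≤ 2701 days: 3281 ≤ 2701 is false
  clearance level ≥ 5: 5 ≥ 5 is true
  on corporate VPN: yes → true
  NOT MFA completed: yes → false
Combine:
[1.1.1] true OR false = true
[1.1] NOT true = false
[1.2] false OR true = true
[1] false AND true = false
[2.1] false OR false = false
[2.2.2.1] exactly-one(false, true) = true
[2.2.2] NOT true = false
[2.2] true AND false = false
[2] false OR false = false
[3] true → false = false
[root] false OR false OR false = false
Overall: false → denied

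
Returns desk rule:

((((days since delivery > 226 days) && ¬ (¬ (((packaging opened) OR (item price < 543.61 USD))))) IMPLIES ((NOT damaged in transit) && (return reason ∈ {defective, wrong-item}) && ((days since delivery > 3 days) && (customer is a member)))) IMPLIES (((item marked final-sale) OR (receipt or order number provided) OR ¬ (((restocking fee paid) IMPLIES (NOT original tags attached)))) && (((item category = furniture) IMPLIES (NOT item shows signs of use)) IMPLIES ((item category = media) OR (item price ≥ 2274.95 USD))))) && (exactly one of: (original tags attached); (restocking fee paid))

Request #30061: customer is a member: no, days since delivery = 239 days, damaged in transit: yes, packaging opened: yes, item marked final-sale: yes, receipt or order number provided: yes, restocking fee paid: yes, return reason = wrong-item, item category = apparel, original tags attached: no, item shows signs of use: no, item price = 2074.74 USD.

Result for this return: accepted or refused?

Accepted

Atomic conditions:
  days since delivery > 226 days: 239 > 226 is true
  packaging opened: yes → true
  item price < 543.61 USD: 2074.74 < 543.61 is false
  NOT damaged in transit: yes → false
  return reason ∈ {defective, wrong-item}: wrong-item is in the set → true
  days since delivery > 3 days: 239 > 3 is true
  customer is a member: no → false
  item marked final-sale: yes → true
  receipt or order number provided: yes → true
  restocking fee paid: yes → true
  NOT original tags attached: no → true
  item category = furniture: apparel == furniture is false
  NOT item shows signs of use: no → true
  item category = media: apparel == media is false
  item price ≥ 2274.95 USD: 2074.74 ≥ 2274.95 is false
  original tags attached: no → false
Combine:
[1.1.1.2.1.1] true OR false = true
[1.1.1.2.1] NOT true = false
[1.1.1.2] NOT false = true
[1.1.1] true AND true = true
[1.1.2.3] true AND false = false
[1.1.2] false AND true AND false = false
[1.1] true → false = false
[1.2.1.3.1] true → true = true
[1.2.1.3] NOT true = false
[1.2.1] true OR true OR false = true
[1.2.2.1] false → true (antecedent false ⇒ implication holds) = true
[1.2.2.2] false OR false = false
[1.2.2] true → false = false
[1.2] true AND false = false
[1] false → false (antecedent false ⇒ implication holds) = true
[2] exactly-one(false, true) = true
[root] true AND true = true
Overall: true → accepted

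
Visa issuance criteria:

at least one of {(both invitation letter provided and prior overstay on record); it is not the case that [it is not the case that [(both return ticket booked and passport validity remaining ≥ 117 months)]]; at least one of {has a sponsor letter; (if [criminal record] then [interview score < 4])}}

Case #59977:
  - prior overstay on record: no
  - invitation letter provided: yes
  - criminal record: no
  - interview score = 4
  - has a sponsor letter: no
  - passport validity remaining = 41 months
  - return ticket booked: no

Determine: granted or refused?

Granted

Atomic conditions:
  invitation letter provided: yes → true
  prior overstay on record: no → false
  return ticket booked: no → false
  passport validity remaining ≥ 117 months: 41 ≥ 117 is false
  has a sponsor letter: no → false
  criminal record: no → false
  interview score < 4: 4 < 4 is false
Combine:
[1] true AND false = false
[2.1.1] false AND false = false
[2.1] NOT false = true
[2] NOT true = false
[3.2] false → false (antecedent false ⇒ implication holds) = true
[3] false OR true = true
[root] false OR false OR true = true
Overall: true → granted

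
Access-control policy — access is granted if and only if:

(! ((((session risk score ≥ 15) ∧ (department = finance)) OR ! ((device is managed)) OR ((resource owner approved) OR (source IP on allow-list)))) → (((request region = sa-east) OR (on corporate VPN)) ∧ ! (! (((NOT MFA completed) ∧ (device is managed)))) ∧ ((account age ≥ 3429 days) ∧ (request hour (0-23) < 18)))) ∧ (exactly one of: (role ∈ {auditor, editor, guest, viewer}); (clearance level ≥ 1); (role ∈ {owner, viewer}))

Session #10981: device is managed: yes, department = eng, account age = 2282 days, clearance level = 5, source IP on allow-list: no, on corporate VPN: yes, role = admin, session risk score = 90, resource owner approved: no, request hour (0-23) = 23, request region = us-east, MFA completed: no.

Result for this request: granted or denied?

Denied

Atomic conditions:
  session risk score ≥ 15: 90 ≥ 15 is true
  department = finance: eng == finance is false
  device is managed: yes → true
  resource owner approved: no → false
  source IP on allow-list: no → false
  request region = sa-east: us-east == sa-east is false
  on corporate VPN: yes → true
  NOT MFA completed: no → true
  account age ≥ 3429 days: 2282 ≥ 3429 is false
  request hour (0-23) < 18: 23 < 18 is false
  role ∈ {auditor, editor, guest, viewer}: admin is not in the set → false
  clearance level ≥ 1: 5 ≥ 1 is true
  role ∈ {owner, viewer}: admin is not in the set → false
Combine:
[1.1.1.1] true AND false = false
[1.1.1.2] NOT true = false
[1.1.1.3] false OR false = false
[1.1.1] false OR false OR false = false
[1.1] NOT false = true
[1.2.1] false OR true = true
[1.2.2.1.1] true AND true = true
[1.2.2.1] NOT true = false
[1.2.2] NOT false = true
[1.2.3] false AND false = false
[1.2] true AND true AND false = false
[1] true → false = false
[2] exactly-one(false, true, false) = true
[root] false AND true = false
Overall: false → denied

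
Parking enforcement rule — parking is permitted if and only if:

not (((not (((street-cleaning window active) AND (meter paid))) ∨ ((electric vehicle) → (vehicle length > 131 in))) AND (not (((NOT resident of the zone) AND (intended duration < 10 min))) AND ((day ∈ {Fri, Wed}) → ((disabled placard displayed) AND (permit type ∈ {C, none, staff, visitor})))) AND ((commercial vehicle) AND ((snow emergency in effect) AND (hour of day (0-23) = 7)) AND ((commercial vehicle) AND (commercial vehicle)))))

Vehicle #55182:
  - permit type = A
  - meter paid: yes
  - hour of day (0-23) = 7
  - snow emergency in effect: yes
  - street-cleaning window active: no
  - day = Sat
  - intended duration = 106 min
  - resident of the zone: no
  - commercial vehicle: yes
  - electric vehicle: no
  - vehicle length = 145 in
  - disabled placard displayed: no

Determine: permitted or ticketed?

Ticketed

Atomic conditions:
  street-cleaning window active: no → false
  meter paid: yes → true
  electric vehicle: no → false
  vehicle length > 131 in: 145 > 131 is true
  NOT resident of the zone: no → true
  intended duration < 10 min: 106 < 10 is false
  day ∈ {Fri, Wed}: Sat is not in the set → false
  disabled placard displayed: no → false
  permit type ∈ {C, none, staff, visitor}: A is not in the set → false
  commercial vehicle: yes → true
  snow emergency in effect: yes → true
  hour of day (0-23) = 7: 7 == 7 is true
Combine:
[1.1.1.1] false AND true = false
[1.1.1] NOT false = true
[1.1.2] false → true (antecedent false ⇒ implication holds) = true
[1.1] true OR true = true
[1.2.1.1] true AND false = false
[1.2.1] NOT false = true
[1.2.2.2] false AND false = false
[1.2.2] false → false (antecedent false ⇒ implication holds) = true
[1.2] true AND true = true
[1.3.2] true AND true = true
[1.3.3] true AND true = true
[1.3] true AND true AND true = true
[1] true AND true AND true = true
[root] NOT true = false
Overall: false → ticketed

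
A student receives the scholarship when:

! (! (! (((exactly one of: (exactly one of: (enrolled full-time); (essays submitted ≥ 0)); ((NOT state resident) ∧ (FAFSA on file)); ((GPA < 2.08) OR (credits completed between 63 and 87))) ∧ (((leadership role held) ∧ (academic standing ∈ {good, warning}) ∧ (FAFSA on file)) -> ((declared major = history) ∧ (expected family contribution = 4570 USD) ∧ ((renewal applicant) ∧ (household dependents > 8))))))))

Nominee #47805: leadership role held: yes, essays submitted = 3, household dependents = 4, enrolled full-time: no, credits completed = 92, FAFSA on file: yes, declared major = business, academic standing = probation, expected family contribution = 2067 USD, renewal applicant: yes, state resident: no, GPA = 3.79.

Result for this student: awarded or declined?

Atomic conditions:
  enrolled full-time: no → false
  essays submitted ≥ 0: 3 ≥ 0 is true
  NOT state resident: no → true
  FAFSA on file: yes → true
  GPA < 2.08: 3.79 < 2.08 is false
  credits completed between 63 and 87: 92 in [63, 87] is false
  leadership role held: yes → true
  academic standing ∈ {good, warning}: probation is not in the set → false
  declared major = history: business == history is false
  expected family contribution = 4570 USD: 2067 == 4570 is false
  renewal applicant: yes → true
  household dependents > 8: 4 > 8 is false
Combine:
[1.1.1.1.1] exactly-one(false, true) = true
[1.1.1.1.2] true AND true = true
[1.1.1.1.3] false OR false = false
[1.1.1.1] exactly-one(true, true, false) = false
[1.1.1.2.1] true AND false AND true = false
[1.1.1.2.2.3] true AND false = false
[1.1.1.2.2] false AND false AND false = false
[1.1.1.2] false → false (antecedent false ⇒ implication holds) = true
[1.1.1] false AND true = false
[1.1] NOT false = true
[1] NOT true = false
[root] NOT false = true
Overall: true → awarded

Awarded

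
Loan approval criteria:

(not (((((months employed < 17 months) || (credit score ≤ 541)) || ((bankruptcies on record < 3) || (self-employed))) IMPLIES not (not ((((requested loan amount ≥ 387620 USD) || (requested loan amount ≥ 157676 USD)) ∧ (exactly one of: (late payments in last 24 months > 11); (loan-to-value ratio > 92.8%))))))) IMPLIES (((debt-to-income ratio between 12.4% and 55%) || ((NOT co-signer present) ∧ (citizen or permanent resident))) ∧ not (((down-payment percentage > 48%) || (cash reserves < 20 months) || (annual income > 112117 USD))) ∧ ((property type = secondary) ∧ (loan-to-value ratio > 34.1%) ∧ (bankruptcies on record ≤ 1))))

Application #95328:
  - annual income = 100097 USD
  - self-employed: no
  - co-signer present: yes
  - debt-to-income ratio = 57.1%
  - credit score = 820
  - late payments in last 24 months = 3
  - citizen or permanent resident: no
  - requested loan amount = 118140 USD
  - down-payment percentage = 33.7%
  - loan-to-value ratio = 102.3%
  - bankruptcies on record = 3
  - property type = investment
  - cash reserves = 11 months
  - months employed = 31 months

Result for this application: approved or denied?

Atomic conditions:
  months employed < 17 months: 31 < 17 is false
  credit score ≤ 541: 820 ≤ 541 is false
  bankruptcies on record < 3: 3 < 3 is false
  self-employed: no → false
  requested loan amount ≥ 387620 USD: 118140 ≥ 387620 is false
  requested loan amount ≥ 157676 USD: 118140 ≥ 157676 is false
  late payments in last 24 months > 11: 3 > 11 is false
  loan-to-value ratio > 92.8%: 102.3 > 92.8 is true
  debt-to-income ratio between 12.4% and 55%: 57.1 in [12.4, 55] is false
  NOT co-signer present: yes → false
  citizen or permanent resident: no → false
  down-payment percentage > 48%: 33.7 > 48 is false
  cash reserves < 20 months: 11 < 20 is true
  annual income > 112117 USD: 100097 > 112117 is false
  property type = secondary: investment == secondary is false
  loan-to-value ratio > 34.1%: 102.3 > 34.1 is true
  bankruptcies on record ≤ 1: 3 ≤ 1 is false
Combine:
[1.1.1.1] false OR false = false
[1.1.1.2] false OR false = false
[1.1.1] false OR false = false
[1.1.2.1.1.1] false OR false = false
[1.1.2.1.1.2] exactly-one(false, true) = true
[1.1.2.1.1] false AND true = false
[1.1.2.1] NOT false = true
[1.1.2] NOT true = false
[1.1] false → false (antecedent false ⇒ implication holds) = true
[1] NOT true = false
[2.1.2] false AND false = false
[2.1] false OR false = false
[2.2.1] false OR true OR false = true
[2.2] NOT true = false
[2.3] false AND true AND false = false
[2] false AND false AND false = false
[root] false → false (antecedent false ⇒ implication holds) = true
Overall: true → approved

Approved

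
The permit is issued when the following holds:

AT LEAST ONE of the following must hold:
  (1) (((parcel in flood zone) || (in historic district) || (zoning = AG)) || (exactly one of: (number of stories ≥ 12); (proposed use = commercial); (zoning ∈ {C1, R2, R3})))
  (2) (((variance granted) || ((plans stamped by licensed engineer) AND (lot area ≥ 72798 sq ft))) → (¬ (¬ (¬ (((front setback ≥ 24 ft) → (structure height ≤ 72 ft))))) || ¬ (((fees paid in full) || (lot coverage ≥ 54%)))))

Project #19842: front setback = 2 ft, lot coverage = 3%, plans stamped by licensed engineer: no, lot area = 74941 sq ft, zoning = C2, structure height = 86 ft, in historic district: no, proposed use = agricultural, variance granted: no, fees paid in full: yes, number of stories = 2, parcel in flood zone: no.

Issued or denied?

Atomic conditions:
  parcel in flood zone: no → false
  in historic district: no → false
  zoning = AG: C2 == AG is false
  number of stories ≥ 12: 2 ≥ 12 is false
  proposed use = commercial: agricultural == commercial is false
  zoning ∈ {C1, R2, R3}: C2 is not in the set → false
  variance granted: no → false
  plans stamped by licensed engineer: no → false
  lot area ≥ 72798 sq ft: 74941 ≥ 72798 is true
  front setback ≥ 24 ft: 2 ≥ 24 is false
  structure height ≤ 72 ft: 86 ≤ 72 is false
  fees paid in full: yes → true
  lot coverage ≥ 54%: 3 ≥ 54 is false
Combine:
[1.1] false OR false OR false = false
[1.2] exactly-one(false, false, false) = false
[1] false OR false = false
[2.1.2] false AND true = false
[2.1] false OR false = false
[2.2.1.1.1.1] false → false (antecedent false ⇒ implication holds) = true
[2.2.1.1.1] NOT true = false
[2.2.1.1] NOT false = true
[2.2.1] NOT true = false
[2.2.2.1] true OR false = true
[2.2.2] NOT true = false
[2.2] false OR false = false
[2] false → false (antecedent false ⇒ implication holds) = true
[root] false OR true = true
Overall: true → issued

Issued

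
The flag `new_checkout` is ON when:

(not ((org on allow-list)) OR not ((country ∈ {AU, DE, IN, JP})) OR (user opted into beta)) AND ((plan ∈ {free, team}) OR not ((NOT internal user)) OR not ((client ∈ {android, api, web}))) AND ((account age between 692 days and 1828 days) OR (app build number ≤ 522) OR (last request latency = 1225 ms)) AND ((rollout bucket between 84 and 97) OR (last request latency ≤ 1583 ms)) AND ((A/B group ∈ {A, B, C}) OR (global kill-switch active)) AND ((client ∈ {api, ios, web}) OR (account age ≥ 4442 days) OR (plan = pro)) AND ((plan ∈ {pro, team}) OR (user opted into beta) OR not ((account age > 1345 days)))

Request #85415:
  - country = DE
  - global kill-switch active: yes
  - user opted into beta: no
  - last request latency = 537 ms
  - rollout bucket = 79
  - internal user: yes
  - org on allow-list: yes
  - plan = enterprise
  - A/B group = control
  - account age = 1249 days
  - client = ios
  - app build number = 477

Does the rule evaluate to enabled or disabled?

Atomic conditions:
  org on allow-list: yes → true
  country ∈ {AU, DE, IN, JP}: DE is in the set → true
  user opted into beta: no → false
  plan ∈ {free, team}: enterprise is not in the set → false
  NOT internal user: yes → false
  client ∈ {android, api, web}: ios is not in the set → false
  account age between 692 days and 1828 days: 1249 in [692, 1828] is true
  app build number ≤ 522: 477 ≤ 522 is true
  last request latency = 1225 ms: 537 == 1225 is false
  rollout bucket between 84 and 97: 79 in [84, 97] is false
  last request latency ≤ 1583 ms: 537 ≤ 1583 is true
  A/B group ∈ {A, B, C}: control is not in the set → false
  global kill-switch active: yes → true
  client ∈ {api, ios, web}: ios is in the set → true
  account age ≥ 4442 days: 1249 ≥ 4442 is false
  plan = pro: enterprise == pro is false
  plan ∈ {pro, team}: enterprise is not in the set → false
  account age > 1345 days: 1249 > 1345 is false
Combine:
[1.1] NOT true = false
[1.2] NOT true = false
[1] false OR false OR false = false
[2.2] NOT false = true
[2.3] NOT false = true
[2] false OR true OR true = true
[3] true OR true OR false = true
[4] false OR true = true
[5] false OR true = true
[6] true OR false OR false = true
[7.3] NOT false = true
[7] false OR false OR true = true
[root] false AND true AND true AND true AND true AND true AND true = false
Overall: false → disabled

Disabled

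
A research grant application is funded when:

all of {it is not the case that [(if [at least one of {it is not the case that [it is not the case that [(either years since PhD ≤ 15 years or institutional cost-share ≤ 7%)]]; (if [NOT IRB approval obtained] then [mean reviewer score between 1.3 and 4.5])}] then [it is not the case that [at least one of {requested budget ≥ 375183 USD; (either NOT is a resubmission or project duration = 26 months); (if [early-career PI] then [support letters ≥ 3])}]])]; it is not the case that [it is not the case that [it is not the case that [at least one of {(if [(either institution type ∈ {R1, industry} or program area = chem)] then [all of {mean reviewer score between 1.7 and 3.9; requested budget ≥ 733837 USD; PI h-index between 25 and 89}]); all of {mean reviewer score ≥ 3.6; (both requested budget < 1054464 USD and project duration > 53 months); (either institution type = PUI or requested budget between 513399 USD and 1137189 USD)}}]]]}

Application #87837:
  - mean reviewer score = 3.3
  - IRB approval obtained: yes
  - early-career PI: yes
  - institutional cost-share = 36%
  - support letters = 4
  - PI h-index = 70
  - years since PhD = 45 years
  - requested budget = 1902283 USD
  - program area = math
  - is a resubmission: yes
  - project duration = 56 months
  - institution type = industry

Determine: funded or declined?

Atomic conditions:
  years since PhD ≤ 15 years: 45 ≤ 15 is false
  institutional cost-share ≤ 7%: 36 ≤ 7 is false
  NOT IRB approval obtained: yes → false
  mean reviewer score between 1.3 and 4.5: 3.3 in [1.3, 4.5] is true
  requested budget ≥ 375183 USD: 1902283 ≥ 375183 is true
  NOT is a resubmission: yes → false
  project duration = 26 months: 56 == 26 is false
  early-career PI: yes → true
  support letters ≥ 3: 4 ≥ 3 is true
  institution type ∈ {R1, industry}: industry is in the set → true
  program area = chem: math == chem is false
  mean reviewer score between 1.7 and 3.9: 3.3 in [1.7, 3.9] is true
  requested budget ≥ 733837 USD: 1902283 ≥ 733837 is true
  PI h-index between 25 and 89: 70 in [25, 89] is true
  mean reviewer score ≥ 3.6: 3.3 ≥ 3.6 is false
  requested budget < 1054464 USD: 1902283 < 1054464 is false
  project duration > 53 months: 56 > 53 is true
  institution type = PUI: industry == PUI is false
  requested budget between 513399 USD and 1137189 USD: 1902283 in [513399, 1137189] is false
Combine:
[1.1.1.1.1.1] false OR false = false
[1.1.1.1.1] NOT false = true
[1.1.1.1] NOT true = false
[1.1.1.2] false → true (antecedent false ⇒ implication holds) = true
[1.1.1] false OR true = true
[1.1.2.1.2] false OR false = false
[1.1.2.1.3] true → true = true
[1.1.2.1] true OR false OR true = true
[1.1.2] NOT true = false
[1.1] true → false = false
[1] NOT false = true
[2.1.1.1.1.1] true OR false = true
[2.1.1.1.1.2] true AND true AND true = true
[2.1.1.1.1] true → true = true
[2.1.1.1.2.2] false AND true = false
[2.1.1.1.2.3] false OR false = false
[2.1.1.1.2] false AND false AND false = false
[2.1.1.1] true OR false = true
[2.1.1] NOT true = false
[2.1] NOT false = true
[2] NOT true = false
[root] true AND false = false
Overall: false → declined

Declined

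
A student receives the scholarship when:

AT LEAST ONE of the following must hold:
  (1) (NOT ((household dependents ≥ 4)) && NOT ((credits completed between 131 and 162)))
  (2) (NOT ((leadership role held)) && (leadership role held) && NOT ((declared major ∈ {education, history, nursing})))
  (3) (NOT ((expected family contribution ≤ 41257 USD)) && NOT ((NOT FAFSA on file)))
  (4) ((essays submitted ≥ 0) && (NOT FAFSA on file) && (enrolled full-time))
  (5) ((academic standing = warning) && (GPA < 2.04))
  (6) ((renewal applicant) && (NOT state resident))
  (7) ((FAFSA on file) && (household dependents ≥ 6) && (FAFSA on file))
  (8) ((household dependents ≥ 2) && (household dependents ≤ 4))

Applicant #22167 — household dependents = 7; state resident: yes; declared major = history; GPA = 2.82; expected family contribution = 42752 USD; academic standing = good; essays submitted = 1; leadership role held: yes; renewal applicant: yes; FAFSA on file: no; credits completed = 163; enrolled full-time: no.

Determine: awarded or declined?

Atomic conditions:
  household dependents ≥ 4: 7 ≥ 4 is true
  credits completed between 131 and 162: 163 in [131, 162] is false
  leadership role held: yes → true
  declared major ∈ {education, history, nursing}: history is in the set → true
  expected family contribution ≤ 41257 USD: 42752 ≤ 41257 is false
  NOT FAFSA on file: no → true
  essays submitted ≥ 0: 1 ≥ 0 is true
  enrolled full-time: no → false
  academic standing = warning: good == warning is false
  GPA < 2.04: 2.82 < 2.04 is false
  renewal applicant: yes → true
  NOT state resident: yes → false
  FAFSA on file: no → false
  household dependents ≥ 6: 7 ≥ 6 is true
  household dependents ≥ 2: 7 ≥ 2 is true
  household dependents ≤ 4: 7 ≤ 4 is false
Combine:
[1.1] NOT true = false
[1.2] NOT false = true
[1] false AND true = false
[2.1] NOT true = false
[2.3] NOT true = false
[2] false AND true AND false = false
[3.1] NOT false = true
[3.2] NOT true = false
[3] true AND false = false
[4] true AND true AND false = false
[5] false AND false = false
[6] true AND false = false
[7] false AND true AND false = false
[8] true AND false = false
[root] false OR false OR false OR false OR false OR false OR false OR false = false
Overall: false → declined

Declined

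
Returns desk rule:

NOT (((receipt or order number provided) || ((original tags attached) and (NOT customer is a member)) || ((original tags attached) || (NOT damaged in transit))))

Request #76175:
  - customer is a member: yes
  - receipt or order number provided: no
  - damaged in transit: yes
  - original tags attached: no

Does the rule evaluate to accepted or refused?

Accepted

Atomic conditions:
  receipt or order number provided: no → false
  original tags attached: no → false
  NOT customer is a member: yes → false
  NOT damaged in transit: yes → false
Combine:
[1.2] false AND false = false
[1.3] false OR false = false
[1] false OR false OR false = false
[root] NOT false = true
Overall: true → accepted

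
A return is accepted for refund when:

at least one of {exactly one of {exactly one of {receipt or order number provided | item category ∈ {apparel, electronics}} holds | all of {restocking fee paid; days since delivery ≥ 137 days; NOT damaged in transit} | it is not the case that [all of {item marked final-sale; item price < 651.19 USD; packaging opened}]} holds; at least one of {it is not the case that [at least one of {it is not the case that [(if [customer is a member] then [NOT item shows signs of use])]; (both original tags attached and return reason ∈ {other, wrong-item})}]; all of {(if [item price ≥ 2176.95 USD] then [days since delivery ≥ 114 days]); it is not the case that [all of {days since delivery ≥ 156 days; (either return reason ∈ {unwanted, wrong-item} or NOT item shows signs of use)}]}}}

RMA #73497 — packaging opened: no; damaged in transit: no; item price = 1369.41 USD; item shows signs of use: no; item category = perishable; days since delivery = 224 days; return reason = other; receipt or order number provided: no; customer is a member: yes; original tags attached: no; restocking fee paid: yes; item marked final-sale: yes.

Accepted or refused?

Atomic conditions:
  receipt or order number provided: no → false
  item category ∈ {apparel, electronics}: perishable is not in the set → false
  restocking fee paid: yes → true
  days since delivery ≥ 137 days: 224 ≥ 137 is true
  NOT damaged in transit: no → true
  item marked final-sale: yes → true
  item price < 651.19 USD: 1369.41 < 651.19 is false
  packaging opened: no → false
  customer is a member: yes → true
  NOT item shows signs of use: no → true
  original tags attached: no → false
  return reason ∈ {other, wrong-item}: other is in the set → true
  item price ≥ 2176.95 USD: 1369.41 ≥ 2176.95 is false
  days since delivery ≥ 114 days: 224 ≥ 114 is true
  days since delivery ≥ 156 days: 224 ≥ 156 is true
  return reason ∈ {unwanted, wrong-item}: other is not in the set → false
Combine:
[1.1] exactly-one(false, false) = false
[1.2] true AND true AND true = true
[1.3.1] true AND false AND false = false
[1.3] NOT false = true
[1] exactly-one(false, true, true) = false
[2.1.1.1.1] true → true = true
[2.1.1.1] NOT true = false
[2.1.1.2] false AND true = false
[2.1.1] false OR false = false
[2.1] NOT false = true
[2.2.1] false → true (antecedent false ⇒ implication holds) = true
[2.2.2.1.2] false OR true = true
[2.2.2.1] true AND true = true
[2.2.2] NOT true = false
[2.2] true AND false = false
[2] true OR false = true
[root] false OR true = true
Overall: true → accepted

Accepted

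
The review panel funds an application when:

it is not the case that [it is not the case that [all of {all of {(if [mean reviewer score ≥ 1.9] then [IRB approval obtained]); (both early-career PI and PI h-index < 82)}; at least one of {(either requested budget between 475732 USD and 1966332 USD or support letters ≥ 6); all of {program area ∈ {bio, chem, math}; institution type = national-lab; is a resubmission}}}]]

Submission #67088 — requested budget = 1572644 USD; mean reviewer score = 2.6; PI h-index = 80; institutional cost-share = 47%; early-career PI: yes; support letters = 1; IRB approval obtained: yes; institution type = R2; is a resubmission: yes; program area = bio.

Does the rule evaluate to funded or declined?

Funded

Atomic conditions:
  mean reviewer score ≥ 1.9: 2.6 ≥ 1.9 is true
  IRB approval obtained: yes → true
  early-career PI: yes → true
  PI h-index < 82: 80 < 82 is true
  requested budget between 475732 USD and 1966332 USD: 1572644 in [475732, 1966332] is true
  support letters ≥ 6: 1 ≥ 6 is false
  program area ∈ {bio, chem, math}: bio is in the set → true
  institution type = national-lab: R2 == national-lab is false
  is a resubmission: yes → true
Combine:
[1.1.1.1] true → true = true
[1.1.1.2] true AND true = true
[1.1.1] true AND true = true
[1.1.2.1] true OR false = true
[1.1.2.2] true AND false AND true = false
[1.1.2] true OR false = true
[1.1] true AND true = true
[1] NOT true = false
[root] NOT false = true
Overall: true → funded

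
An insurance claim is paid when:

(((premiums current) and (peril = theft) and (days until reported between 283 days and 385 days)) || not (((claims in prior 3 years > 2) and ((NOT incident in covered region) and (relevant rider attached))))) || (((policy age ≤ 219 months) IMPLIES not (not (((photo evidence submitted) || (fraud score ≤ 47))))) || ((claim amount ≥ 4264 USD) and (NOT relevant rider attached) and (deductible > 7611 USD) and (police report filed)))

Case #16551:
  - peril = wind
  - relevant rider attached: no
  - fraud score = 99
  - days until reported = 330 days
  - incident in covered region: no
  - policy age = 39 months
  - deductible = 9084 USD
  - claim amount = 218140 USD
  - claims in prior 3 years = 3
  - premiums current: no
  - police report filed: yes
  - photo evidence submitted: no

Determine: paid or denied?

Atomic conditions:
  premiums current: no → false
  peril = theft: wind == theft is false
  days until reported between 283 days and 385 days: 330 in [283, 385] is true
  claims in prior 3 years > 2: 3 > 2 is true
  NOT incident in covered region: no → true
  relevant rider attached: no → false
  policy age ≤ 219 months: 39 ≤ 219 is true
  photo evidence submitted: no → false
  fraud score ≤ 47: 99 ≤ 47 is false
  claim amount ≥ 4264 USD: 218140 ≥ 4264 is true
  NOT relevant rider attached: no → true
  deductible > 7611 USD: 9084 > 7611 is true
  police report filed: yes → true
Combine:
[1.1] false AND false AND true = false
[1.2.1.2] true AND false = false
[1.2.1] true AND false = false
[1.2] NOT false = true
[1] false OR true = true
[2.1.2.1.1] false OR false = false
[2.1.2.1] NOT false = true
[2.1.2] NOT true = false
[2.1] true → false = false
[2.2] true AND true AND true AND true = true
[2] false OR true = true
[root] true OR true = true
Overall: true → paid

Paid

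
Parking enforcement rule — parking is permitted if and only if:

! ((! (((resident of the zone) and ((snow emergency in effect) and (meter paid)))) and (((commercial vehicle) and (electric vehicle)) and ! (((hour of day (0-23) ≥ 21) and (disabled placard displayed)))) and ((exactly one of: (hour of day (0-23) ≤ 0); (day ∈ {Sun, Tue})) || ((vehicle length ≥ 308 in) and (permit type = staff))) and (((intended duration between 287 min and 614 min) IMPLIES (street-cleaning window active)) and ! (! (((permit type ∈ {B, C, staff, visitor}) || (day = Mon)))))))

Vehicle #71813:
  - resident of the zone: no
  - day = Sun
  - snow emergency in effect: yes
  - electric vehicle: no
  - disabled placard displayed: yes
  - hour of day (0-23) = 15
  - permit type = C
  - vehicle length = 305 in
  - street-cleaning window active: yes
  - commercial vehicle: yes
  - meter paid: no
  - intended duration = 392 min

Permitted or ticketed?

Permitted

Atomic conditions:
  resident of the zone: no → false
  snow emergency in effect: yes → true
  meter paid: no → false
  commercial vehicle: yes → true
  electric vehicle: no → false
  hour of day (0-23) ≥ 21: 15 ≥ 21 is false
  disabled placard displayed: yes → true
  hour of day (0-23) ≤ 0: 15 ≤ 0 is false
  day ∈ {Sun, Tue}: Sun is in the set → true
  vehicle length ≥ 308 in: 305 ≥ 308 is false
  permit type = staff: C == staff is false
  intended duration between 287 min and 614 min: 392 in [287, 614] is true
  street-cleaning window active: yes → true
  permit type ∈ {B, C, staff, visitor}: C is in the set → true
  day = Mon: Sun == Mon is false
Combine:
[1.1.1.2] true AND false = false
[1.1.1] false AND false = false
[1.1] NOT false = true
[1.2.1] true AND false = false
[1.2.2.1] false AND true = false
[1.2.2] NOT false = true
[1.2] false AND true = false
[1.3.1] exactly-one(false, true) = true
[1.3.2] false AND false = false
[1.3] true OR false = true
[1.4.1] true → true = true
[1.4.2.1.1] true OR false = true
[1.4.2.1] NOT true = false
[1.4.2] NOT false = true
[1.4] true AND true = true
[1] true AND false AND true AND true = false
[root] NOT false = true
Overall: true → permitted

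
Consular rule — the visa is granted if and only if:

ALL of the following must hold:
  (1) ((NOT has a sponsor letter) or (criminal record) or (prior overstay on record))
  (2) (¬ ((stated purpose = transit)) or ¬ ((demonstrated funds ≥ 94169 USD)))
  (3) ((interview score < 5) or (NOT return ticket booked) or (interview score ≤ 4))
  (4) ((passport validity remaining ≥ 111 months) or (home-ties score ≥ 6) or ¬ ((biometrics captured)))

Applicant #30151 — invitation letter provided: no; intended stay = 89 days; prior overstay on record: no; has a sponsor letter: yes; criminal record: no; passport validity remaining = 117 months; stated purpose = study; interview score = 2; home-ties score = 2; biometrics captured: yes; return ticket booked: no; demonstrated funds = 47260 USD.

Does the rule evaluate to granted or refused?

Refused

Atomic conditions:
  NOT has a sponsor letter: yes → false
  criminal record: no → false
  prior overstay on record: no → false
  stated purpose = transit: study == transit is false
  demonstrated funds ≥ 94169 USD: 47260 ≥ 94169 is false
  interview score < 5: 2 < 5 is true
  NOT return ticket booked: no → true
  interview score ≤ 4: 2 ≤ 4 is true
  passport validity remaining ≥ 111 months: 117 ≥ 111 is true
  home-ties score ≥ 6: 2 ≥ 6 is false
  biometrics captured: yes → true
Combine:
[1] false OR false OR false = false
[2.1] NOT false = true
[2.2] NOT false = true
[2] true OR true = true
[3] true OR true OR true = true
[4.3] NOT true = false
[4] true OR false OR false = true
[root] false AND true AND true AND true = false
Overall: false → refused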